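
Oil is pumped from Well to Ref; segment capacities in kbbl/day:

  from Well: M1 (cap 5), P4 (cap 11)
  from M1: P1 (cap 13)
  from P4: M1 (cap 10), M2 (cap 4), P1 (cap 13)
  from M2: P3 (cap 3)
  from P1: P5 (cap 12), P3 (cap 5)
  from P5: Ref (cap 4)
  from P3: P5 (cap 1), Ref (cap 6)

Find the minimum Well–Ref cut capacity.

Augment Well→M1→P1→P5→Ref: bottleneck 4, flow now 4.
Augment Well→M1→P1→P3→Ref: bottleneck 1, flow now 5.
Augment Well→P4→M2→P3→Ref: bottleneck 3, flow now 8.
Augment Well→P4→P1→P3→Ref: bottleneck 2, flow now 10.
No augmenting path remains; maximum flow = 10.
By max-flow min-cut, the minimum cut capacity equals the max flow.
In the residual graph, reachable from Well: {Well, M1, P4, M2, P1, P5, P3}.
Min-cut edges: P5→Ref (4), P3→Ref (6); capacity 4 + 6 = 10.

10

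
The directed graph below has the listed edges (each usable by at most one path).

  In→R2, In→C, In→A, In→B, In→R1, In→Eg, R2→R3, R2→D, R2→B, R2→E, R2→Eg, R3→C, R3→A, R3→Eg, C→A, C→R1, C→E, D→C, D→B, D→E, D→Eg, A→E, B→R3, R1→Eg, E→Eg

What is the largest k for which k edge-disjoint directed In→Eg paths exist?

Assign every edge capacity 1; by Menger, the answer equals the max flow.
Path In→Eg (+1); total 1.
Path In→R2→Eg (+1); total 2.
Path In→R1→Eg (+1); total 3.
Path In→C→E→Eg (+1); total 4.
Path In→B→R3→Eg (+1); total 5.
No residual In→Eg path; max flow = 5.
Certifying cut of size 5: {E→Eg, In→B, In→Eg, In→R2, R1→Eg}.

5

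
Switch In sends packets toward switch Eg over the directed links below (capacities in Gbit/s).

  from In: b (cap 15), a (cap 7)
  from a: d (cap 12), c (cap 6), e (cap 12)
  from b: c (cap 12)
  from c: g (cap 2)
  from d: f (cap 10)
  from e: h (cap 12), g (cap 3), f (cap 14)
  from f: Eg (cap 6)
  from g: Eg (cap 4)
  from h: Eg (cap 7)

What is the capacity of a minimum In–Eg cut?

9

Augment In→a→c→g→Eg: bottleneck 2, flow now 2.
Augment In→a→d→f→Eg: bottleneck 5, flow now 7.
Augment In→b→c→a→d→f→Eg: bottleneck 1, flow now 8. (uses reverse residual edge)
Augment In→b→c→a→e→g→Eg: bottleneck 1, flow now 9. (uses reverse residual edge)
No augmenting path remains; maximum flow = 9.
By max-flow min-cut, the minimum cut capacity equals the max flow.
In the residual graph, reachable from In: {In, b, c}.
Min-cut edges: In→a (7), c→g (2); capacity 7 + 2 = 9.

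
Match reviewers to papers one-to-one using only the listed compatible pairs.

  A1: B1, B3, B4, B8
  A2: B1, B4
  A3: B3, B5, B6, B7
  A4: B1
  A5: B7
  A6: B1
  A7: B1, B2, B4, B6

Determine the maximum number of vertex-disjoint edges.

Unit-capacity flow: source→left, listed edges, right→sink; max matching = max flow.
Augmenting path A1→B1 (+1); matched 1.
Augmenting path A2→B4 (+1); matched 2.
Augmenting path A3→B3 (+1); matched 3.
Augmenting path A5→B7 (+1); matched 4.
Augmenting path A7→B2 (+1); matched 5.
Augmenting path A4→B1→A1→B8 (+1); matched 6.
No augmenting path remains; maximum matching = 6.
König certificate: {A1, A2, A3, A5, A7, B1} is a vertex cover of size 6 (every listed pair touches it), so no matching can be larger.

6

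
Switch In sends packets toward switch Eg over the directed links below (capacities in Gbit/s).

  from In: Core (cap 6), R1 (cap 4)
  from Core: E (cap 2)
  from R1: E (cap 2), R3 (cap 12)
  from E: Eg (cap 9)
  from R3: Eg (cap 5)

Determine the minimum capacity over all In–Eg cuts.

6

Augment In→Core→E→Eg: bottleneck 2, flow now 2.
Augment In→R1→E→Eg: bottleneck 2, flow now 4.
Augment In→R1→R3→Eg: bottleneck 2, flow now 6.
No augmenting path remains; maximum flow = 6.
By max-flow min-cut, the minimum cut capacity equals the max flow.
In the residual graph, reachable from In: {In, Core}.
Min-cut edges: In→R1 (4), Core→E (2); capacity 4 + 2 = 6.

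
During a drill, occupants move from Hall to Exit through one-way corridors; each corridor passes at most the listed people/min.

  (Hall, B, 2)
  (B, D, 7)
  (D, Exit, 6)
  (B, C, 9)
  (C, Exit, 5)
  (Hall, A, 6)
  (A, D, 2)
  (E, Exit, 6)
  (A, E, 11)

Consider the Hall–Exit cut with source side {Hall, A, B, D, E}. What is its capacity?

21

Edges leaving {Hall, A, B, D, E}: B→C (9), D→Exit (6), E→Exit (6).
Cut capacity = 9 + 6 + 6 = 21.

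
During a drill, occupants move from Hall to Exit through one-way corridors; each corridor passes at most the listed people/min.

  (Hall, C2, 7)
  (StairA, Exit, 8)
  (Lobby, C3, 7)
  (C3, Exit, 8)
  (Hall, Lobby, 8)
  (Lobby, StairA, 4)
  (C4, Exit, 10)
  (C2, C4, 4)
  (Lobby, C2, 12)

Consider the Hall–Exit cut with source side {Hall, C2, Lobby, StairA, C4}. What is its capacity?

Edges leaving {Hall, C2, Lobby, StairA, C4}: Lobby→C3 (7), StairA→Exit (8), C4→Exit (10).
Cut capacity = 7 + 8 + 10 = 25.

25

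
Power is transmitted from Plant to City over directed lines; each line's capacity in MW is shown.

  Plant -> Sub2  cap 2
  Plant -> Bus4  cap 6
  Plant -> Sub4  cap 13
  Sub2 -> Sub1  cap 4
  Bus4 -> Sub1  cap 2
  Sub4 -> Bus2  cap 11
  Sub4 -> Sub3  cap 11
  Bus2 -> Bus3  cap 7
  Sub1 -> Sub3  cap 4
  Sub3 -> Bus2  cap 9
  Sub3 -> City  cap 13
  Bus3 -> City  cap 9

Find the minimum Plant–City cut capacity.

Augment Plant→Sub4→Sub3→City: bottleneck 11, flow now 11.
Augment Plant→Sub2→Sub1→Sub3→City: bottleneck 2, flow now 13.
Augment Plant→Sub4→Bus2→Bus3→City: bottleneck 2, flow now 15.
Augment Plant→Bus4→Sub1→Sub3→Bus2→Bus3→City: bottleneck 2, flow now 17.
No augmenting path remains; maximum flow = 17.
By max-flow min-cut, the minimum cut capacity equals the max flow.
In the residual graph, reachable from Plant: {Plant, Bus4}.
Min-cut edges: Plant→Sub2 (2), Plant→Sub4 (13), Bus4→Sub1 (2); capacity 2 + 13 + 2 = 17.

17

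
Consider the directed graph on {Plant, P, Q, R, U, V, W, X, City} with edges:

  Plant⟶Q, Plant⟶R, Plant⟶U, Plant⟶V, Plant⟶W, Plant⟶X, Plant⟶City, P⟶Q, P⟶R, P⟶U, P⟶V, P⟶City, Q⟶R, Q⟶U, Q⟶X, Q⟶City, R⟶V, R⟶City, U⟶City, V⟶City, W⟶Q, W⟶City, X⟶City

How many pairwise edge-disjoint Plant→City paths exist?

7

Assign every edge capacity 1; by Menger, the answer equals the max flow.
Path Plant→City (+1); total 1.
Path Plant→Q→City (+1); total 2.
Path Plant→R→City (+1); total 3.
Path Plant→U→City (+1); total 4.
Path Plant→V→City (+1); total 5.
Path Plant→W→City (+1); total 6.
Path Plant→X→City (+1); total 7.
No residual Plant→City path; max flow = 7.
Certifying cut of size 7: {Plant→City, Plant→Q, Plant→R, Plant→U, Plant→V, Plant→W, Plant→X}.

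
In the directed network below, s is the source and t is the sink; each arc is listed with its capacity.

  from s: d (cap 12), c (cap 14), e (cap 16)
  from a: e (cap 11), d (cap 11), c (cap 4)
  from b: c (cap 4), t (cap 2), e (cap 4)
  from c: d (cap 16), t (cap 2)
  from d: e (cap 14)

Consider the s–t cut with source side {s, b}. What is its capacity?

Edges leaving {s, b}: s→c (14), s→d (12), s→e (16), b→c (4), b→e (4), b→t (2).
Cut capacity = 14 + 12 + 16 + 4 + 4 + 2 = 52.

52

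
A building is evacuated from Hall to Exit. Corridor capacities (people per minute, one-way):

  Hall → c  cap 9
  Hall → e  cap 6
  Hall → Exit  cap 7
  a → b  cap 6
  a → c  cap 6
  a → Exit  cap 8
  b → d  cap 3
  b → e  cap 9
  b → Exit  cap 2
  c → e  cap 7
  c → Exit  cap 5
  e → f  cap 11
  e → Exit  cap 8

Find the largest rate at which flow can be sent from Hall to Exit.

Augment Hall→Exit: bottleneck 7, flow now 7.
Augment Hall→c→Exit: bottleneck 5, flow now 12.
Augment Hall→e→Exit: bottleneck 6, flow now 18.
Augment Hall→c→e→Exit: bottleneck 2, flow now 20.
No augmenting path remains; maximum flow = 20.
In the residual graph, reachable from Hall: {Hall, c, e, f}.
Min-cut edges: Hall→Exit (7), c→Exit (5), e→Exit (8); capacity 7 + 5 + 8 = 20.
This cut is saturated, so no flow can exceed 20.

20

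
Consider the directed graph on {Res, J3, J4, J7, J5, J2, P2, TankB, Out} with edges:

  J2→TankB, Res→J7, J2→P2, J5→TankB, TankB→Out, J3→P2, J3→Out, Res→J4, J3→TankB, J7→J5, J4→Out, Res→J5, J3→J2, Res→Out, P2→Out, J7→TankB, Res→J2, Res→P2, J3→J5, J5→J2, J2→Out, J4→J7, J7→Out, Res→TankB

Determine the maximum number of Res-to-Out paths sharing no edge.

Assign every edge capacity 1; by Menger, the answer equals the max flow.
Path Res→Out (+1); total 1.
Path Res→J4→Out (+1); total 2.
Path Res→J7→Out (+1); total 3.
Path Res→J2→Out (+1); total 4.
Path Res→P2→Out (+1); total 5.
Path Res→TankB→Out (+1); total 6.
No residual Res→Out path; max flow = 6.
Certifying cut of size 6: {J2→Out, P2→Out, Res→J4, Res→J7, Res→Out, TankB→Out}.

6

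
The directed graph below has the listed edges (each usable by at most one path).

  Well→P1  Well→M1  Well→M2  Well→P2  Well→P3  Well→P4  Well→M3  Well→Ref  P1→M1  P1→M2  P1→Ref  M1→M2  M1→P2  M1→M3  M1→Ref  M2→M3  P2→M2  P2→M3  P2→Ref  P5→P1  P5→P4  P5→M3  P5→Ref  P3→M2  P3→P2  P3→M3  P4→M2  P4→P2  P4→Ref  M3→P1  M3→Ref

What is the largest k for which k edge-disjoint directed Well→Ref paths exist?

6

Assign every edge capacity 1; by Menger, the answer equals the max flow.
Path Well→Ref (+1); total 1.
Path Well→P1→Ref (+1); total 2.
Path Well→M1→Ref (+1); total 3.
Path Well→P2→Ref (+1); total 4.
Path Well→P4→Ref (+1); total 5.
Path Well→M3→Ref (+1); total 6.
No residual Well→Ref path; max flow = 6.
Certifying cut of size 6: {M1→Ref, M3→Ref, P1→Ref, P2→Ref, Well→P4, Well→Ref}.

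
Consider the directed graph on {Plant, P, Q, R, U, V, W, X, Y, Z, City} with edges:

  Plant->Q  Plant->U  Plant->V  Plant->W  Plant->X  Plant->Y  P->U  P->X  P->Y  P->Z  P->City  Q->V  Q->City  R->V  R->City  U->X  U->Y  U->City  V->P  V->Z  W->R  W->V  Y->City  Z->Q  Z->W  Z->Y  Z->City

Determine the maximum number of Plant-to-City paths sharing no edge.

5

Assign every edge capacity 1; by Menger, the answer equals the max flow.
Path Plant→Q→City (+1); total 1.
Path Plant→U→City (+1); total 2.
Path Plant→Y→City (+1); total 3.
Path Plant→V→P→City (+1); total 4.
Path Plant→W→R→City (+1); total 5.
No residual Plant→City path; max flow = 5.
Certifying cut of size 5: {Plant→Q, Plant→U, Plant→V, Plant→W, Plant→Y}.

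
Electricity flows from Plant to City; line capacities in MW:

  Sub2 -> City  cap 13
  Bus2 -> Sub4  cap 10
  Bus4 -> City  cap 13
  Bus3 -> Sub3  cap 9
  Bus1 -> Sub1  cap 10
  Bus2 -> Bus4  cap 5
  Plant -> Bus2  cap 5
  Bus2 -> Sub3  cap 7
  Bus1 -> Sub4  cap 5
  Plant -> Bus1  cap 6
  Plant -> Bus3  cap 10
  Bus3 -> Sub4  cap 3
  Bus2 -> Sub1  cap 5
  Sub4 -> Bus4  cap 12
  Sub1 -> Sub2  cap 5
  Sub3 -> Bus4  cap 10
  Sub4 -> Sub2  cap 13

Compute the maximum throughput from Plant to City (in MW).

21

Augment Plant→Bus2→Bus4→City: bottleneck 5, flow now 5.
Augment Plant→Bus1→Sub1→Sub2→City: bottleneck 5, flow now 10.
Augment Plant→Bus1→Sub4→Sub2→City: bottleneck 1, flow now 11.
Augment Plant→Bus3→Sub3→Bus4→City: bottleneck 8, flow now 19.
Augment Plant→Bus3→Sub4→Sub2→City: bottleneck 2, flow now 21.
No augmenting path remains; maximum flow = 21.
In the residual graph, reachable from Plant: {Plant}.
Min-cut edges: Plant→Bus1 (6), Plant→Bus2 (5), Plant→Bus3 (10); capacity 6 + 5 + 10 = 21.
This cut is saturated, so no flow can exceed 21.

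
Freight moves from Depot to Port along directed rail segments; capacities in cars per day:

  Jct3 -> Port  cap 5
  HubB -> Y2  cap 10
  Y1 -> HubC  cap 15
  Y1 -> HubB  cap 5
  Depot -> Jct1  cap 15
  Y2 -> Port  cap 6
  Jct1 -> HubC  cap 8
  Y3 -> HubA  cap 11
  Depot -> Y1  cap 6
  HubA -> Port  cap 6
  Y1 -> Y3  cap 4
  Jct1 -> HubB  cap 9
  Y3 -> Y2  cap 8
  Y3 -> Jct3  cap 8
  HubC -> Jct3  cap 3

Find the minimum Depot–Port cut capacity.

Augment Depot→Jct1→HubB→Y2→Port: bottleneck 6, flow now 6.
Augment Depot→Jct1→HubC→Jct3→Port: bottleneck 3, flow now 9.
Augment Depot→Y1→Y3→Jct3→Port: bottleneck 2, flow now 11.
Augment Depot→Y1→Y3→HubA→Port: bottleneck 2, flow now 13.
No augmenting path remains; maximum flow = 13.
By max-flow min-cut, the minimum cut capacity equals the max flow.
In the residual graph, reachable from Depot: {Depot, Jct1, Y1, HubB, HubC, Y2}.
Min-cut edges: Y1→Y3 (4), HubC→Jct3 (3), Y2→Port (6); capacity 4 + 3 + 6 = 13.

13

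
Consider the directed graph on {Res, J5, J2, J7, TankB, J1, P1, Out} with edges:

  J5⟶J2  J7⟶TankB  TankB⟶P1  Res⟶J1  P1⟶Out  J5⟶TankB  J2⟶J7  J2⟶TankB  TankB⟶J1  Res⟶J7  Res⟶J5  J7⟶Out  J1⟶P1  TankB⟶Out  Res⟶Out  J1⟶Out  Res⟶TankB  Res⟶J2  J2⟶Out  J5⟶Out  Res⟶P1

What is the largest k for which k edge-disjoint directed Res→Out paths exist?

7

Assign every edge capacity 1; by Menger, the answer equals the max flow.
Path Res→Out (+1); total 1.
Path Res→J5→Out (+1); total 2.
Path Res→J2→Out (+1); total 3.
Path Res→J7→Out (+1); total 4.
Path Res→TankB→Out (+1); total 5.
Path Res→J1→Out (+1); total 6.
Path Res→P1→Out (+1); total 7.
No residual Res→Out path; max flow = 7.
Certifying cut of size 7: {Res→J1, Res→J2, Res→J5, Res→J7, Res→Out, Res→P1, Res→TankB}.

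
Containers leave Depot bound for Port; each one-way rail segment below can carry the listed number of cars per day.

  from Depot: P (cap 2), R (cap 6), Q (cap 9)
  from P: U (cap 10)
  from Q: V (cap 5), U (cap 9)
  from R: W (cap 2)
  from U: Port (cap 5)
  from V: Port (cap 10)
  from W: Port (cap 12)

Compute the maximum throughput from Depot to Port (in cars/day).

12

Augment Depot→P→U→Port: bottleneck 2, flow now 2.
Augment Depot→Q→U→Port: bottleneck 3, flow now 5.
Augment Depot→Q→V→Port: bottleneck 5, flow now 10.
Augment Depot→R→W→Port: bottleneck 2, flow now 12.
No augmenting path remains; maximum flow = 12.
In the residual graph, reachable from Depot: {Depot, P, Q, R, U}.
Min-cut edges: Q→V (5), R→W (2), U→Port (5); capacity 5 + 2 + 5 = 12.
This cut is saturated, so no flow can exceed 12.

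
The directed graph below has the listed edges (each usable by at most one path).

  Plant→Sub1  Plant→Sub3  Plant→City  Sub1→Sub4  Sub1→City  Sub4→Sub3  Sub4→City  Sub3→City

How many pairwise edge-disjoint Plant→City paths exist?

Assign every edge capacity 1; by Menger, the answer equals the max flow.
Path Plant→City (+1); total 1.
Path Plant→Sub1→City (+1); total 2.
Path Plant→Sub3→City (+1); total 3.
No residual Plant→City path; max flow = 3.
Certifying cut of size 3: {Plant→City, Plant→Sub1, Plant→Sub3}.

3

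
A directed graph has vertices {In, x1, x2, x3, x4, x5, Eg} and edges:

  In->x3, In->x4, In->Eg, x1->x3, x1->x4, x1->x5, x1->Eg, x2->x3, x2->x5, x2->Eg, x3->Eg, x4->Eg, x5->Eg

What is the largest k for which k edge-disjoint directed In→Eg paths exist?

Assign every edge capacity 1; by Menger, the answer equals the max flow.
Path In→Eg (+1); total 1.
Path In→x3→Eg (+1); total 2.
Path In→x4→Eg (+1); total 3.
No residual In→Eg path; max flow = 3.
Certifying cut of size 3: {In→Eg, In→x3, In→x4}.

3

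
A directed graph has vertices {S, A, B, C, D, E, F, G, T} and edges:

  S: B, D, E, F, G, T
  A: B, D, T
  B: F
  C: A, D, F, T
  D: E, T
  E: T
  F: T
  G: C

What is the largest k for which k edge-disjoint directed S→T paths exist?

5

Assign every edge capacity 1; by Menger, the answer equals the max flow.
Path S→T (+1); total 1.
Path S→D→T (+1); total 2.
Path S→E→T (+1); total 3.
Path S→F→T (+1); total 4.
Path S→G→C→T (+1); total 5.
No residual S→T path; max flow = 5.
Certifying cut of size 5: {F→T, S→D, S→E, S→G, S→T}.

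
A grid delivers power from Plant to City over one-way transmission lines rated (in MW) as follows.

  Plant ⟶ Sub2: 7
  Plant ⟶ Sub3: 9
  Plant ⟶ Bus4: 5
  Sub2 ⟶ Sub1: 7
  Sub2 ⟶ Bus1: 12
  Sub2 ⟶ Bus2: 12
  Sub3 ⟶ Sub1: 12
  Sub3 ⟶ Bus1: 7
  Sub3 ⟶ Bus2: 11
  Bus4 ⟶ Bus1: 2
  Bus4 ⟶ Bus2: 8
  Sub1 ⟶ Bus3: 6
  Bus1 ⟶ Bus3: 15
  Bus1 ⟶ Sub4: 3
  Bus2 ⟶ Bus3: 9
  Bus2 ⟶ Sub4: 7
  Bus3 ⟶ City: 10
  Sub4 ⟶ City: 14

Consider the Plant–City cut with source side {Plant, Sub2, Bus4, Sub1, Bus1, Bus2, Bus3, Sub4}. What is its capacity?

Edges leaving {Plant, Sub2, Bus4, Sub1, Bus1, Bus2, Bus3, Sub4}: Plant→Sub3 (9), Bus3→City (10), Sub4→City (14).
Cut capacity = 9 + 10 + 14 = 33.

33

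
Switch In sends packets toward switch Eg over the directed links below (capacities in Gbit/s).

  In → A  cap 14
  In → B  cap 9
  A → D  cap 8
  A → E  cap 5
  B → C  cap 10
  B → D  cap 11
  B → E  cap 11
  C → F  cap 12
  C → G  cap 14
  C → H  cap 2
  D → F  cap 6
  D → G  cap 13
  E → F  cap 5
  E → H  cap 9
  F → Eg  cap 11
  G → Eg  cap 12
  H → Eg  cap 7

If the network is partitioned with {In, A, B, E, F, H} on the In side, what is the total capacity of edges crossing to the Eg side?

Edges leaving {In, A, B, E, F, H}: A→D (8), B→C (10), B→D (11), F→Eg (11), H→Eg (7).
Cut capacity = 8 + 10 + 11 + 11 + 7 = 47.

47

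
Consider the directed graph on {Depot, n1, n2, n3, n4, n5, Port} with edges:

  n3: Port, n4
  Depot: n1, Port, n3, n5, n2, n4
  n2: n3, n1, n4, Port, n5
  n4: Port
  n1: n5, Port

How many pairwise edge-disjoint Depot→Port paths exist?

5

Assign every edge capacity 1; by Menger, the answer equals the max flow.
Path Depot→Port (+1); total 1.
Path Depot→n1→Port (+1); total 2.
Path Depot→n2→Port (+1); total 3.
Path Depot→n3→Port (+1); total 4.
Path Depot→n4→Port (+1); total 5.
No residual Depot→Port path; max flow = 5.
Certifying cut of size 5: {Depot→Port, Depot→n1, Depot→n2, Depot→n3, Depot→n4}.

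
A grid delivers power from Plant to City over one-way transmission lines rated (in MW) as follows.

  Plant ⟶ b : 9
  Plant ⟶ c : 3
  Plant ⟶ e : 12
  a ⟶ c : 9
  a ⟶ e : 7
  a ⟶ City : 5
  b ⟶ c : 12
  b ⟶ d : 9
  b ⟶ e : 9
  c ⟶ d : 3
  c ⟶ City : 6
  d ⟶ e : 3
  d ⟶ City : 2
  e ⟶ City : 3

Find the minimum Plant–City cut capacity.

11

Augment Plant→c→City: bottleneck 3, flow now 3.
Augment Plant→e→City: bottleneck 3, flow now 6.
Augment Plant→b→c→City: bottleneck 3, flow now 9.
Augment Plant→b→d→City: bottleneck 2, flow now 11.
No augmenting path remains; maximum flow = 11.
By max-flow min-cut, the minimum cut capacity equals the max flow.
In the residual graph, reachable from Plant: {Plant, b, c, d, e}.
Min-cut edges: c→City (6), d→City (2), e→City (3); capacity 6 + 2 + 3 = 11.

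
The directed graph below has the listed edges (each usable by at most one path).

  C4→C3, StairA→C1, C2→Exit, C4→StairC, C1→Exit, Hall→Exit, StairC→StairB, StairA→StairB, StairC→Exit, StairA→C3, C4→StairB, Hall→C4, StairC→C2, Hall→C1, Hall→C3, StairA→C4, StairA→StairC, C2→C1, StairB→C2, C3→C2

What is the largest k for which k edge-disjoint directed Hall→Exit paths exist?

4

Assign every edge capacity 1; by Menger, the answer equals the max flow.
Path Hall→Exit (+1); total 1.
Path Hall→C1→Exit (+1); total 2.
Path Hall→C4→StairC→Exit (+1); total 3.
Path Hall→C3→C2→Exit (+1); total 4.
No residual Hall→Exit path; max flow = 4.
Certifying cut of size 4: {Hall→C1, Hall→C3, Hall→C4, Hall→Exit}.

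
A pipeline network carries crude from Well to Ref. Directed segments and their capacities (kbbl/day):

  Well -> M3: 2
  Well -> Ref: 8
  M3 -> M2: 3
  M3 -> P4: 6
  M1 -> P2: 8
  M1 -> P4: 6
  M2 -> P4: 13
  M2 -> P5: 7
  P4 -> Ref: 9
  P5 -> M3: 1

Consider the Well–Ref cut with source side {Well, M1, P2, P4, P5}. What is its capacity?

Edges leaving {Well, M1, P2, P4, P5}: Well→M3 (2), Well→Ref (8), P4→Ref (9), P5→M3 (1).
Cut capacity = 2 + 8 + 9 + 1 = 20.

20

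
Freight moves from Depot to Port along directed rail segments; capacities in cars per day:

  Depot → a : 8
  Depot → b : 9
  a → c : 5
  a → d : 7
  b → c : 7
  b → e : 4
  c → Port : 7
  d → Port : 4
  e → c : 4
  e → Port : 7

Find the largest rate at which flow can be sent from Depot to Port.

15

Augment Depot→a→c→Port: bottleneck 5, flow now 5.
Augment Depot→a→d→Port: bottleneck 3, flow now 8.
Augment Depot→b→c→Port: bottleneck 2, flow now 10.
Augment Depot→b→e→Port: bottleneck 4, flow now 14.
Augment Depot→b→c→a→d→Port: bottleneck 1, flow now 15. (uses reverse residual edge)
No augmenting path remains; maximum flow = 15.
In the residual graph, reachable from Depot: {Depot, a, b, c, d}.
Min-cut edges: b→e (4), c→Port (7), d→Port (4); capacity 4 + 7 + 4 = 15.
This cut is saturated, so no flow can exceed 15.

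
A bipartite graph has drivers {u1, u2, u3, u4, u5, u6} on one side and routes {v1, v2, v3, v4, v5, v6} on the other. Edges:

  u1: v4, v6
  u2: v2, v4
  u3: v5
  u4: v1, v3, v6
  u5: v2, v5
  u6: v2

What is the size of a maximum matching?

Unit-capacity flow: source→left, listed edges, right→sink; max matching = max flow.
Augmenting path u1→v4 (+1); matched 1.
Augmenting path u2→v2 (+1); matched 2.
Augmenting path u3→v5 (+1); matched 3.
Augmenting path u4→v1 (+1); matched 4.
Augmenting path u5→v2→u2→v4→u1→v6 (+1); matched 5.
No augmenting path remains; maximum matching = 5.
König certificate: {u1, u2, u4, v2, v5} is a vertex cover of size 5 (every listed pair touches it), so no matching can be larger.

5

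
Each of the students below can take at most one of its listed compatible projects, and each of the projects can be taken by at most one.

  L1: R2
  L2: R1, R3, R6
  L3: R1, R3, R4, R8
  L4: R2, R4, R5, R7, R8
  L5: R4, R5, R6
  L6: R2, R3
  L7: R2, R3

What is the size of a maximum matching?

Unit-capacity flow: source→left, listed edges, right→sink; max matching = max flow.
Augmenting path L1→R2 (+1); matched 1.
Augmenting path L2→R1 (+1); matched 2.
Augmenting path L3→R3 (+1); matched 3.
Augmenting path L4→R4 (+1); matched 4.
Augmenting path L5→R5 (+1); matched 5.
Augmenting path L6→R3→L3→R8 (+1); matched 6.
No augmenting path remains; maximum matching = 6.
König certificate: {L2, L3, L4, L5, R2, R3} is a vertex cover of size 6 (every listed pair touches it), so no matching can be larger.

6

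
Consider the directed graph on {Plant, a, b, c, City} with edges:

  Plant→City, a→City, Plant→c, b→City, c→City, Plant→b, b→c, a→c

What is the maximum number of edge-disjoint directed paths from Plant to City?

Assign every edge capacity 1; by Menger, the answer equals the max flow.
Path Plant→City (+1); total 1.
Path Plant→b→City (+1); total 2.
Path Plant→c→City (+1); total 3.
No residual Plant→City path; max flow = 3.
Certifying cut of size 3: {Plant→City, Plant→b, Plant→c}.

3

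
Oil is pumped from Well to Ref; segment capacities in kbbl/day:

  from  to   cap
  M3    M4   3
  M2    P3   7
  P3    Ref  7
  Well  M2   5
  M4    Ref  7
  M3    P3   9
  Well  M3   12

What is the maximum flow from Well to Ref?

Augment Well→M2→P3→Ref: bottleneck 5, flow now 5.
Augment Well→M3→M4→Ref: bottleneck 3, flow now 8.
Augment Well→M3→P3→Ref: bottleneck 2, flow now 10.
No augmenting path remains; maximum flow = 10.
In the residual graph, reachable from Well: {Well, M2, M3, P3}.
Min-cut edges: M3→M4 (3), P3→Ref (7); capacity 3 + 7 = 10.
This cut is saturated, so no flow can exceed 10.

10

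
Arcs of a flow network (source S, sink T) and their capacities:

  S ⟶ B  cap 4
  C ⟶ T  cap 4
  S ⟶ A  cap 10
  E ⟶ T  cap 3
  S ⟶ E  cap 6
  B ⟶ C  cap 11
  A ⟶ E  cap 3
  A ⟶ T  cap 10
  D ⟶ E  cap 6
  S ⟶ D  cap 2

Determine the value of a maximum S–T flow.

17

Augment S→A→T: bottleneck 10, flow now 10.
Augment S→E→T: bottleneck 3, flow now 13.
Augment S→B→C→T: bottleneck 4, flow now 17.
No augmenting path remains; maximum flow = 17.
In the residual graph, reachable from S: {S, D, E}.
Min-cut edges: S→A (10), S→B (4), E→T (3); capacity 10 + 4 + 3 = 17.
This cut is saturated, so no flow can exceed 17.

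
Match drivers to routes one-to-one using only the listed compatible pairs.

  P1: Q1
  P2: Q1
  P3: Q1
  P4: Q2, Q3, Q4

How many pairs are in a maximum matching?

2

Unit-capacity flow: source→left, listed edges, right→sink; max matching = max flow.
Augmenting path P1→Q1 (+1); matched 1.
Augmenting path P4→Q2 (+1); matched 2.
No augmenting path remains; maximum matching = 2.
König certificate: {P4, Q1} is a vertex cover of size 2 (every listed pair touches it), so no matching can be larger.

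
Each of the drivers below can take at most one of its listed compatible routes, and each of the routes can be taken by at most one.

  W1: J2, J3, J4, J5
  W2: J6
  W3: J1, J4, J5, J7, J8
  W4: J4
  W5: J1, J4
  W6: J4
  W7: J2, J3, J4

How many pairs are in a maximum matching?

6

Unit-capacity flow: source→left, listed edges, right→sink; max matching = max flow.
Augmenting path W1→J2 (+1); matched 1.
Augmenting path W2→J6 (+1); matched 2.
Augmenting path W3→J1 (+1); matched 3.
Augmenting path W4→J4 (+1); matched 4.
Augmenting path W7→J3 (+1); matched 5.
Augmenting path W5→J1→W3→J5 (+1); matched 6.
No augmenting path remains; maximum matching = 6.
König certificate: {W1, W2, W3, W5, W7, J4} is a vertex cover of size 6 (every listed pair touches it), so no matching can be larger.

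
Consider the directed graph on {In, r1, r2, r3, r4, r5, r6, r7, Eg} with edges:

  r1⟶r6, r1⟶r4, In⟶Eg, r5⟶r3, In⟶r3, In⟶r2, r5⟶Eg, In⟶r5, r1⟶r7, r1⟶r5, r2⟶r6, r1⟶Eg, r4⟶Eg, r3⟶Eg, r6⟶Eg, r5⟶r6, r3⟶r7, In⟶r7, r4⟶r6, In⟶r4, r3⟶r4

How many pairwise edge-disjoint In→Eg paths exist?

5

Assign every edge capacity 1; by Menger, the answer equals the max flow.
Path In→Eg (+1); total 1.
Path In→r3→Eg (+1); total 2.
Path In→r4→Eg (+1); total 3.
Path In→r5→Eg (+1); total 4.
Path In→r2→r6→Eg (+1); total 5.
No residual In→Eg path; max flow = 5.
Certifying cut of size 5: {In→Eg, In→r2, In→r3, In→r4, In→r5}.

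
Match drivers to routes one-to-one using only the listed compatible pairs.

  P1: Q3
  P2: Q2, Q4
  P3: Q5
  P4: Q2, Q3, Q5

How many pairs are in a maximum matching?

4

Unit-capacity flow: source→left, listed edges, right→sink; max matching = max flow.
Augmenting path P1→Q3 (+1); matched 1.
Augmenting path P2→Q2 (+1); matched 2.
Augmenting path P3→Q5 (+1); matched 3.
Augmenting path P4→Q2→P2→Q4 (+1); matched 4.
No augmenting path remains; maximum matching = 4.
König certificate: {P1, P2, P3, P4} is a vertex cover of size 4 (every listed pair touches it), so no matching can be larger.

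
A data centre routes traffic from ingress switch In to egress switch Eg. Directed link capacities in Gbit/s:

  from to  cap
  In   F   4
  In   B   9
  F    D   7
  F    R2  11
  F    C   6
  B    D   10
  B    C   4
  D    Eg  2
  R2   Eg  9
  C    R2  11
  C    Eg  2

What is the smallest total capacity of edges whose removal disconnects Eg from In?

10

Augment In→F→D→Eg: bottleneck 2, flow now 2.
Augment In→F→R2→Eg: bottleneck 2, flow now 4.
Augment In→B→C→Eg: bottleneck 2, flow now 6.
Augment In→B→C→R2→Eg: bottleneck 2, flow now 8.
Augment In→B→D→F→R2→Eg: bottleneck 2, flow now 10. (uses reverse residual edge)
No augmenting path remains; maximum flow = 10.
By max-flow min-cut, the minimum cut capacity equals the max flow.
In the residual graph, reachable from In: {In, B, D}.
Min-cut edges: In→F (4), B→C (4), D→Eg (2); capacity 4 + 4 + 2 = 10.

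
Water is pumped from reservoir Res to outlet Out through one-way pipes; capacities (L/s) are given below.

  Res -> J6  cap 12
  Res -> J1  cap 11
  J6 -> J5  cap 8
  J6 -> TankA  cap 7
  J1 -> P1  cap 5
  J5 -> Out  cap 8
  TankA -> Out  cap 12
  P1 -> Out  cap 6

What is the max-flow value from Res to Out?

Augment Res→J6→J5→Out: bottleneck 8, flow now 8.
Augment Res→J6→TankA→Out: bottleneck 4, flow now 12.
Augment Res→J1→P1→Out: bottleneck 5, flow now 17.
No augmenting path remains; maximum flow = 17.
In the residual graph, reachable from Res: {Res, J1}.
Min-cut edges: Res→J6 (12), J1→P1 (5); capacity 12 + 5 = 17.
This cut is saturated, so no flow can exceed 17.

17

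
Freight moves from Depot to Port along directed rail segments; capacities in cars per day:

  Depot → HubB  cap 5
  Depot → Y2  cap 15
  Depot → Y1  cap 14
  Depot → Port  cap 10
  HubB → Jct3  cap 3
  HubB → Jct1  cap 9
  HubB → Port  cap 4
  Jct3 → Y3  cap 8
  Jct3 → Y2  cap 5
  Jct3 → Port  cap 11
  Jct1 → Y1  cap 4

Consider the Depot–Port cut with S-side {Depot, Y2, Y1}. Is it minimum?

Yes — it is a minimum cut (capacity 15).

Given cut capacity: 5 + 10 = 15.
Augment Depot→Port: bottleneck 10, flow now 10.
Augment Depot→HubB→Port: bottleneck 4, flow now 14.
Augment Depot→HubB→Jct3→Port: bottleneck 1, flow now 15.
No augmenting path remains; maximum flow = 15.
Cut capacity 15 equals the max flow, so it is a minimum cut.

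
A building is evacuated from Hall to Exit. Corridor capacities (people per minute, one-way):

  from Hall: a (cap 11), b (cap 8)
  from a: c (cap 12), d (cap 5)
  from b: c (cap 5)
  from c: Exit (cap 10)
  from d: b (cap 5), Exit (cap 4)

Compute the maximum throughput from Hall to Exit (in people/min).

14

Augment Hall→a→c→Exit: bottleneck 10, flow now 10.
Augment Hall→a→d→Exit: bottleneck 1, flow now 11.
Augment Hall→b→c→a→d→Exit: bottleneck 3, flow now 14. (uses reverse residual edge)
No augmenting path remains; maximum flow = 14.
In the residual graph, reachable from Hall: {Hall, a, b, c, d}.
Min-cut edges: c→Exit (10), d→Exit (4); capacity 10 + 4 = 14.
This cut is saturated, so no flow can exceed 14.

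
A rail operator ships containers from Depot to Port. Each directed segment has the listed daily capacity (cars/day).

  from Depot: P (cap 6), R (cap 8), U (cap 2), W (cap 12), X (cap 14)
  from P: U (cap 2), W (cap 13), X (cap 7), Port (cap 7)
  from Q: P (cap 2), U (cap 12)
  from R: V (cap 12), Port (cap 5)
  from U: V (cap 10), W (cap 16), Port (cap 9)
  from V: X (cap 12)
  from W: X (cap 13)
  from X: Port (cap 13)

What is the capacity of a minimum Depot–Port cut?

Augment Depot→P→Port: bottleneck 6, flow now 6.
Augment Depot→R→Port: bottleneck 5, flow now 11.
Augment Depot→U→Port: bottleneck 2, flow now 13.
Augment Depot→X→Port: bottleneck 13, flow now 26.
No augmenting path remains; maximum flow = 26.
By max-flow min-cut, the minimum cut capacity equals the max flow.
In the residual graph, reachable from Depot: {Depot, R, V, W, X}.
Min-cut edges: Depot→P (6), Depot→U (2), R→Port (5), X→Port (13); capacity 6 + 2 + 5 + 13 = 26.

26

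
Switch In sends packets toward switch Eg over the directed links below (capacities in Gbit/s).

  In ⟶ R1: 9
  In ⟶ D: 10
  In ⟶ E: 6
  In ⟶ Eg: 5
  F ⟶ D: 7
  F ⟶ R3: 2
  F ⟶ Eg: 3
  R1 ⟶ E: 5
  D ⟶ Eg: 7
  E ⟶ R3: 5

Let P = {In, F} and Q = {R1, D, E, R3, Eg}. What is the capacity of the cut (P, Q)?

Edges leaving {In, F}: In→R1 (9), In→D (10), In→E (6), In→Eg (5), F→D (7), F→R3 (2), F→Eg (3).
Cut capacity = 9 + 10 + 6 + 5 + 7 + 2 + 3 = 42.

42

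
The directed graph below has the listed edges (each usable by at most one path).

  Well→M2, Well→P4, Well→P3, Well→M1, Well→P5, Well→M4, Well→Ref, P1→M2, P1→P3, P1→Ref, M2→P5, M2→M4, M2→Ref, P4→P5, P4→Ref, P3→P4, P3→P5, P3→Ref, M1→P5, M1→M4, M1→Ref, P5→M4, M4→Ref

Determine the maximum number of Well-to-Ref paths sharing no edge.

6

Assign every edge capacity 1; by Menger, the answer equals the max flow.
Path Well→Ref (+1); total 1.
Path Well→M2→Ref (+1); total 2.
Path Well→P4→Ref (+1); total 3.
Path Well→P3→Ref (+1); total 4.
Path Well→M1→Ref (+1); total 5.
Path Well→M4→Ref (+1); total 6.
No residual Well→Ref path; max flow = 6.
Certifying cut of size 6: {M4→Ref, Well→M1, Well→M2, Well→P3, Well→P4, Well→Ref}.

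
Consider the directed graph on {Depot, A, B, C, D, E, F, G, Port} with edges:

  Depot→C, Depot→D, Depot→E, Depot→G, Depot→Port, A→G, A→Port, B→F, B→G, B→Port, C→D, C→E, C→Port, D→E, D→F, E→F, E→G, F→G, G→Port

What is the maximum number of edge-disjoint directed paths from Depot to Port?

3

Assign every edge capacity 1; by Menger, the answer equals the max flow.
Path Depot→Port (+1); total 1.
Path Depot→C→Port (+1); total 2.
Path Depot→G→Port (+1); total 3.
No residual Depot→Port path; max flow = 3.
Certifying cut of size 3: {Depot→C, Depot→Port, G→Port}.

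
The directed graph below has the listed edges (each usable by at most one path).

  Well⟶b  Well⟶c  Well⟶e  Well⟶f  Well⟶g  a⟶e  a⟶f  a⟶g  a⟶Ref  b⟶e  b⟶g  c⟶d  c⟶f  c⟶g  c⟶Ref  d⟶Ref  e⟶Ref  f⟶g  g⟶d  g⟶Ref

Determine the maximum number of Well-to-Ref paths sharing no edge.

Assign every edge capacity 1; by Menger, the answer equals the max flow.
Path Well→c→Ref (+1); total 1.
Path Well→e→Ref (+1); total 2.
Path Well→g→Ref (+1); total 3.
Path Well→b→g→d→Ref (+1); total 4.
No residual Well→Ref path; max flow = 4.
Certifying cut of size 4: {Well→c, e→Ref, g→Ref, g→d}.

4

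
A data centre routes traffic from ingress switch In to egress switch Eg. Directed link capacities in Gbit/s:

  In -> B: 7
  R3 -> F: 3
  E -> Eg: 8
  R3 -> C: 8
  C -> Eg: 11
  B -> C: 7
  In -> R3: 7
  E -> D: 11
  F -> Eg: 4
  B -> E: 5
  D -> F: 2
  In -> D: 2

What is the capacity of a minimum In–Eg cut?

16

Augment In→D→F→Eg: bottleneck 2, flow now 2.
Augment In→R3→F→Eg: bottleneck 2, flow now 4.
Augment In→R3→C→Eg: bottleneck 5, flow now 9.
Augment In→B→C→Eg: bottleneck 6, flow now 15.
Augment In→B→E→Eg: bottleneck 1, flow now 16.
No augmenting path remains; maximum flow = 16.
By max-flow min-cut, the minimum cut capacity equals the max flow.
In the residual graph, reachable from In: {In}.
Min-cut edges: In→D (2), In→R3 (7), In→B (7); capacity 2 + 7 + 7 = 16.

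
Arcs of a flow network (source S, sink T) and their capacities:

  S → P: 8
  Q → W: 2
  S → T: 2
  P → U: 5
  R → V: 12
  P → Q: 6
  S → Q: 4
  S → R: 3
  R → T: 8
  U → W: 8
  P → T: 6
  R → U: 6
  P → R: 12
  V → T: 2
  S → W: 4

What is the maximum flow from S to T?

Augment S→T: bottleneck 2, flow now 2.
Augment S→P→T: bottleneck 6, flow now 8.
Augment S→R→T: bottleneck 3, flow now 11.
Augment S→P→R→T: bottleneck 2, flow now 13.
No augmenting path remains; maximum flow = 13.
In the residual graph, reachable from S: {S, Q, W}.
Min-cut edges: S→P (8), S→R (3), S→T (2); capacity 8 + 3 + 2 = 13.
This cut is saturated, so no flow can exceed 13.

13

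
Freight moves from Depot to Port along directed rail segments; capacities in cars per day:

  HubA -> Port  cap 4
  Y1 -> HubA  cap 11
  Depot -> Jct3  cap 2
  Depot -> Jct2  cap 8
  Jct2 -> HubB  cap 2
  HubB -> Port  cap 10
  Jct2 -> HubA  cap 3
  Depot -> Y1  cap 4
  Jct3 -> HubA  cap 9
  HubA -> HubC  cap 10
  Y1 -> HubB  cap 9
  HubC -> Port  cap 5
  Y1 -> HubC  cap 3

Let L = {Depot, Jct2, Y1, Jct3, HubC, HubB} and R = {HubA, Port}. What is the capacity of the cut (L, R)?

38

Edges leaving {Depot, Jct2, Y1, Jct3, HubC, HubB}: Jct2→HubA (3), Y1→HubA (11), Jct3→HubA (9), HubC→Port (5), HubB→Port (10).
Cut capacity = 3 + 11 + 9 + 5 + 10 = 38.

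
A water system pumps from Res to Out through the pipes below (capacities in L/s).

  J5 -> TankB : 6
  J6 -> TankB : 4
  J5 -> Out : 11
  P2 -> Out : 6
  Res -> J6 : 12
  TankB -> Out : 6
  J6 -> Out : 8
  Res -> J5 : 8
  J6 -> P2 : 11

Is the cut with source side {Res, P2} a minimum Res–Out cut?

No — its capacity is 26, but the minimum cut has capacity 20.

Given cut capacity: 12 + 8 + 6 = 26.
Augment Res→J6→Out: bottleneck 8, flow now 8.
Augment Res→J5→Out: bottleneck 8, flow now 16.
Augment Res→J6→TankB→Out: bottleneck 4, flow now 20.
No augmenting path remains; maximum flow = 20.
In the residual graph, reachable from Res: {Res}.
Min-cut edges: Res→J6 (12), Res→J5 (8); capacity 12 + 8 = 20.
Cut capacity 26 exceeds the max flow 20, so it is not minimum.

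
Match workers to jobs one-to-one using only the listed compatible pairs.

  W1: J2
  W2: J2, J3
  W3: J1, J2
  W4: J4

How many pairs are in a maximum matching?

4

Unit-capacity flow: source→left, listed edges, right→sink; max matching = max flow.
Augmenting path W1→J2 (+1); matched 1.
Augmenting path W2→J3 (+1); matched 2.
Augmenting path W3→J1 (+1); matched 3.
Augmenting path W4→J4 (+1); matched 4.
No augmenting path remains; maximum matching = 4.
König certificate: {W1, W2, W3, W4} is a vertex cover of size 4 (every listed pair touches it), so no matching can be larger.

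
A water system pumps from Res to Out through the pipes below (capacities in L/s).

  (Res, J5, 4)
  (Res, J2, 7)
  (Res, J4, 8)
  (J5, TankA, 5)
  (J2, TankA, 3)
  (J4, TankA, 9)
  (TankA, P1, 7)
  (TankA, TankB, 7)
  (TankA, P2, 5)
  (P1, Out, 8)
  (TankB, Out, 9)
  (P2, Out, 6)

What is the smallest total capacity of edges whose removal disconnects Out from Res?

15

Augment Res→J5→TankA→P1→Out: bottleneck 4, flow now 4.
Augment Res→J2→TankA→P1→Out: bottleneck 3, flow now 7.
Augment Res→J4→TankA→TankB→Out: bottleneck 7, flow now 14.
Augment Res→J4→TankA→P2→Out: bottleneck 1, flow now 15.
No augmenting path remains; maximum flow = 15.
By max-flow min-cut, the minimum cut capacity equals the max flow.
In the residual graph, reachable from Res: {Res, J2}.
Min-cut edges: Res→J5 (4), Res→J4 (8), J2→TankA (3); capacity 4 + 8 + 3 = 15.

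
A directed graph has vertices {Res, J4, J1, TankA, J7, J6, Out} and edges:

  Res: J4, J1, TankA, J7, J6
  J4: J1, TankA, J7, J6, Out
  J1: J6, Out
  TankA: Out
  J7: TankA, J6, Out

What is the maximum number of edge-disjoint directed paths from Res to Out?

4

Assign every edge capacity 1; by Menger, the answer equals the max flow.
Path Res→J4→Out (+1); total 1.
Path Res→J1→Out (+1); total 2.
Path Res→TankA→Out (+1); total 3.
Path Res→J7→Out (+1); total 4.
No residual Res→Out path; max flow = 4.
Certifying cut of size 4: {Res→J1, Res→J4, Res→J7, Res→TankA}.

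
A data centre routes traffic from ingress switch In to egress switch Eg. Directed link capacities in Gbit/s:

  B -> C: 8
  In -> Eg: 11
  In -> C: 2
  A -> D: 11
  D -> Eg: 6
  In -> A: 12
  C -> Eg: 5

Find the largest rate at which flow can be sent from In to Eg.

19

Augment In→Eg: bottleneck 11, flow now 11.
Augment In→C→Eg: bottleneck 2, flow now 13.
Augment In→A→D→Eg: bottleneck 6, flow now 19.
No augmenting path remains; maximum flow = 19.
In the residual graph, reachable from In: {In, A, D}.
Min-cut edges: In→C (2), In→Eg (11), D→Eg (6); capacity 2 + 11 + 6 = 19.
This cut is saturated, so no flow can exceed 19.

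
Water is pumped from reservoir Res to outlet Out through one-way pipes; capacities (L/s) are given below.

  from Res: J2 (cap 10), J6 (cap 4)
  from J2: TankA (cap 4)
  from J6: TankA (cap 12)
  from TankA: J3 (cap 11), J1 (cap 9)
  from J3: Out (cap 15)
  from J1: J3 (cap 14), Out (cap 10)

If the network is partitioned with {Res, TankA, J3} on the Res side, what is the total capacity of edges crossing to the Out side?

Edges leaving {Res, TankA, J3}: Res→J2 (10), Res→J6 (4), TankA→J1 (9), J3→Out (15).
Cut capacity = 10 + 4 + 9 + 15 = 38.

38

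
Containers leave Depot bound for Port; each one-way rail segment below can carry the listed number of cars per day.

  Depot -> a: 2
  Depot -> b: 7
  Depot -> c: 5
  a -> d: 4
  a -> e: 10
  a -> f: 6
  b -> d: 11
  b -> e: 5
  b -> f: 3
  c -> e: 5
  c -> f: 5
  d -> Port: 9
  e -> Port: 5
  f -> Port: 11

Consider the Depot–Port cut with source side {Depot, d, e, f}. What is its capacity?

39

Edges leaving {Depot, d, e, f}: Depot→a (2), Depot→b (7), Depot→c (5), d→Port (9), e→Port (5), f→Port (11).
Cut capacity = 2 + 7 + 5 + 9 + 5 + 11 = 39.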